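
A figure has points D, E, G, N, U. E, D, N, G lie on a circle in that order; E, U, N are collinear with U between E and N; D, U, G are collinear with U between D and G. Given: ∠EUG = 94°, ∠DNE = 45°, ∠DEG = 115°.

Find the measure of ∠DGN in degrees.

1. ∠DUN = 94°  [vertical angles at U]
2. ∠GDN = 41°  [△DUN]
3. ∠DNG = 65°  [cyclic EDNG, opposite ∠E+∠N]
4. ∠DGN = 74°  [△DNG]

∠DGN = 74°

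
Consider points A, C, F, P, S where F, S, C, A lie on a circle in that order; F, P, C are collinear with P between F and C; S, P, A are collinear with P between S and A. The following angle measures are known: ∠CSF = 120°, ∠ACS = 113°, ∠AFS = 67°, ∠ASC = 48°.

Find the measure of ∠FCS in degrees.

1. ∠CAS = 19°  [△SCA]
2. ∠CFS = 19°  [same arc SC]
3. ∠FCS = 41°  [△FSC]

∠FCS = 41°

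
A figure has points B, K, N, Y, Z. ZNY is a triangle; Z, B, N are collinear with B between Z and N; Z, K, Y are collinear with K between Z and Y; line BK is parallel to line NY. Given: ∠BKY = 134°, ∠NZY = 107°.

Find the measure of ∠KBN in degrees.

∠KBN = 153°

1. ∠BKZ = 46°  [linear pair at K on ZY]
2. ∠BZK = 107°  [B on ZN, K on ZY]
3. ∠KBZ = 27°  [△ZBK]
4. ∠KBN = 153°  [linear pair at B on ZN]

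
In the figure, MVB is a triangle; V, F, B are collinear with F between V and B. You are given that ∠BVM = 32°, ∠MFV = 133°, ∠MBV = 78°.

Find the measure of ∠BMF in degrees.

∠BMF = 55°

1. ∠BFM = 47°  [linear pair at F on VB]
2. ∠FBM = 78°  [F on ray BV]
3. ∠BMF = 55°  [△MFB]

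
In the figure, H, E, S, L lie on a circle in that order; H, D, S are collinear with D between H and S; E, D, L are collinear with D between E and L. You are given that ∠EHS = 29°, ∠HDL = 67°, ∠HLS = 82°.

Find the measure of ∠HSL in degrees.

1. ∠ELS = 29°  [same arc ES]
2. ∠LDS = 113°  [linear pair at D on HS]
3. ∠HSL = 38°  [△SDL]

∠HSL = 38°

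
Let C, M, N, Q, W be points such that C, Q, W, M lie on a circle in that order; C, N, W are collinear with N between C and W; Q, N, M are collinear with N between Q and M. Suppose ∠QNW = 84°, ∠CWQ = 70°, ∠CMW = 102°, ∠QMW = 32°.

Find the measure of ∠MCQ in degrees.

∠MCQ = 58°

1. ∠CNQ = 96°  [linear pair at N on CW]
2. ∠CMQ = 70°  [same arc CQ]
3. ∠QCW = 32°  [same arc QW]
4. ∠CQM = 52°  [△CNQ]
5. ∠MCQ = 58°  [△CQM]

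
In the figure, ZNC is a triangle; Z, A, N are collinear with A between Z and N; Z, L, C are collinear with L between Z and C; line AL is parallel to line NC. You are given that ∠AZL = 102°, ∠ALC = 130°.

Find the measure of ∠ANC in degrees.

1. ∠ALZ = 50°  [linear pair at L on ZC]
2. ∠LAZ = 28°  [△ZAL]
3. ∠LAN = 152°  [linear pair at A on ZN]
4. ∠ANC = 28°  [AL∥NC, co-interior at N–A]

∠ANC = 28°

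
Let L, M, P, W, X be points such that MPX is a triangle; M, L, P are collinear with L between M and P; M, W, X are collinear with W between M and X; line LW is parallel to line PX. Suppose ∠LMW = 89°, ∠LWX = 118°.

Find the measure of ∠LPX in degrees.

∠LPX = 29°

1. ∠LWM = 62°  [linear pair at W on MX]
2. ∠MLW = 29°  [△MLW]
3. ∠PLW = 151°  [linear pair at L on MP]
4. ∠LPX = 29°  [LW∥PX, co-interior at P–L]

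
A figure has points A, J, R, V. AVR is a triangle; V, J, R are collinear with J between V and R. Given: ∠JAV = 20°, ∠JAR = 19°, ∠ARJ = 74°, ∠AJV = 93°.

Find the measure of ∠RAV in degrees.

∠RAV = 39°

1. ∠AVJ = 67°  [△AVJ]
2. ∠ARV = 74°  [J on ray RV]
3. ∠AVR = 67°  [J on ray VR]
4. ∠RAV = 39°  [△AVR]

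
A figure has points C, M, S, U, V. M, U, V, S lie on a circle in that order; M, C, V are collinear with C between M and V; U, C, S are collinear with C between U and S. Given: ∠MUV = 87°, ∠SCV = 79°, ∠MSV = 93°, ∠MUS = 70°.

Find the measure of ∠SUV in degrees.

1. ∠MCU = 79°  [vertical angles at C]
2. ∠UMV = 31°  [△MCU]
3. ∠UCV = 101°  [linear pair at C on MV]
4. ∠MVU = 62°  [△MUV]
5. ∠SUV = 17°  [△UCV]

∠SUV = 17°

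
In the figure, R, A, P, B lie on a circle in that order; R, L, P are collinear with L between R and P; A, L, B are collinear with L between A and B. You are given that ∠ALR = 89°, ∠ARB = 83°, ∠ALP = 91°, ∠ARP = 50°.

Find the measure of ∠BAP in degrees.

∠BAP = 33°

1. ∠APB = 97°  [cyclic RAPB, opposite ∠R+∠P]
2. ∠ABP = 50°  [same arc AP]
3. ∠BAP = 33°  [△APB]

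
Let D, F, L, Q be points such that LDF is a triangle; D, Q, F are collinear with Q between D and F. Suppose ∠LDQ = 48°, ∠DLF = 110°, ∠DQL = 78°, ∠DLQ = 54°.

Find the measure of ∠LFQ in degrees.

∠LFQ = 22°

1. ∠FDL = 48°  [Q on ray DF]
2. ∠DFL = 22°  [△LDF]
3. ∠LFQ = 22°  [Q on ray FD]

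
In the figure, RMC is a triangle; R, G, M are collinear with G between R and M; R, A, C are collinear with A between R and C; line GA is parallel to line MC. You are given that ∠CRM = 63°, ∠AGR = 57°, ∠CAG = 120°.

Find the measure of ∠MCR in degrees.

∠MCR = 60°

1. ∠ARG = 63°  [G on RM, A on RC]
2. ∠GAR = 60°  [△RGA]
3. ∠MCR = 60°  [GA∥MC, corresponding at A]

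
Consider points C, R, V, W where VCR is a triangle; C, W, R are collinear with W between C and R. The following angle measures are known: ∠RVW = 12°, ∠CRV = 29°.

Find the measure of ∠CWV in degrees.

∠CWV = 41°

1. ∠VRW = 29°  [W on ray RC]
2. ∠RWV = 139°  [△VWR]
3. ∠CWV = 41°  [linear pair at W on CR]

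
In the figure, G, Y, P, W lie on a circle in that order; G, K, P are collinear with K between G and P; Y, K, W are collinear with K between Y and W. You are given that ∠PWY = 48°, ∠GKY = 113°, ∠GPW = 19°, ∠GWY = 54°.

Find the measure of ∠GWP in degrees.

1. ∠PGY = 48°  [same arc YP]
2. ∠GPY = 54°  [same arc GY]
3. ∠GYP = 78°  [△GYP]
4. ∠GWP = 102°  [cyclic GYPW, opposite ∠Y+∠W]

∠GWP = 102°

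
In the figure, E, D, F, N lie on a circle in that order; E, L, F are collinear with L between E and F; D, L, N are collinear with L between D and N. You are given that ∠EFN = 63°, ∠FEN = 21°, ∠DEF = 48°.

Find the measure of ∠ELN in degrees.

1. ∠DNF = 48°  [same arc DF]
2. ∠FLN = 69°  [△FLN]
3. ∠ELN = 111°  [linear pair at L on EF]

∠ELN = 111°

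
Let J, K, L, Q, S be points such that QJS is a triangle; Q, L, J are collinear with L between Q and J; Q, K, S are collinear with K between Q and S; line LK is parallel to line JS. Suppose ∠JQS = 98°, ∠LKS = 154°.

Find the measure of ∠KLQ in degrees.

∠KLQ = 56°

1. ∠KQL = 98°  [L on QJ, K on QS]
2. ∠LKQ = 26°  [linear pair at K on QS]
3. ∠KLQ = 56°  [△QLK]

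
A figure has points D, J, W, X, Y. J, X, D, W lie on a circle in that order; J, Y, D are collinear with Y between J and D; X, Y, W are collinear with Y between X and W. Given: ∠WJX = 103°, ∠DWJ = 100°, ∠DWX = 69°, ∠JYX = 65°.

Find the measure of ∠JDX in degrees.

∠JDX = 31°

1. ∠DXJ = 80°  [cyclic JXDW, opposite ∠X+∠W]
2. ∠DJX = 69°  [same arc XD]
3. ∠JDX = 31°  [△JXD]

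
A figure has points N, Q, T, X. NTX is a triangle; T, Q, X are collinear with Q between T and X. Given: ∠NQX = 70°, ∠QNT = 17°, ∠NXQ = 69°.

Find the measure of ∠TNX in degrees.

∠TNX = 58°

1. ∠NQT = 110°  [linear pair at Q on TX]
2. ∠NTQ = 53°  [△NTQ]
3. ∠NXT = 69°  [Q on ray XT]
4. ∠NTX = 53°  [Q on ray TX]
5. ∠TNX = 58°  [△NTX]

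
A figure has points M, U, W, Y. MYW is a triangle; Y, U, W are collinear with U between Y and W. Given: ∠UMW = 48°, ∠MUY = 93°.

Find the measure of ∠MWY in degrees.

∠MWY = 45°

1. ∠MUW = 87°  [linear pair at U on YW]
2. ∠MWU = 45°  [△MUW]
3. ∠MWY = 45°  [U on ray WY]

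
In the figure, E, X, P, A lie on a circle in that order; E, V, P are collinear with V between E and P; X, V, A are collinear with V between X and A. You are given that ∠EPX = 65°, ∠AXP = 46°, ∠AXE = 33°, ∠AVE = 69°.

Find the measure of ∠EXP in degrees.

∠EXP = 79°

1. ∠AEP = 46°  [same arc PA]
2. ∠APE = 33°  [same arc EA]
3. ∠EAP = 101°  [△EPA]
4. ∠EXP = 79°  [cyclic EXPA, opposite ∠X+∠A]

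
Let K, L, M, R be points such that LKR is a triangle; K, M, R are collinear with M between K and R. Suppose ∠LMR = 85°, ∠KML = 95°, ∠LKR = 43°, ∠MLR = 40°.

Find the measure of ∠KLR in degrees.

∠KLR = 82°

1. ∠LRM = 55°  [△LMR]
2. ∠KRL = 55°  [M on ray RK]
3. ∠KLR = 82°  [△LKR]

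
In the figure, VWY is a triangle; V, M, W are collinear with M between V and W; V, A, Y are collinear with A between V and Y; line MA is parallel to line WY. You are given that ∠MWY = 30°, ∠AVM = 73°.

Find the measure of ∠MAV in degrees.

1. ∠VWY = 30°  [M on ray WV]
2. ∠WVY = 73°  [M on VW, A on VY]
3. ∠VYW = 77°  [△VWY]
4. ∠MAV = 77°  [MA∥WY, corresponding at A]

∠MAV = 77°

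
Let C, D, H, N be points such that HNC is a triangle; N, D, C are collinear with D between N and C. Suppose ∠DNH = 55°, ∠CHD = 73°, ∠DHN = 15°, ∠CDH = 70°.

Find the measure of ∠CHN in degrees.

∠CHN = 88°

1. ∠CNH = 55°  [D on ray NC]
2. ∠DCH = 37°  [△HDC]
3. ∠HCN = 37°  [D on ray CN]
4. ∠CHN = 88°  [△HNC]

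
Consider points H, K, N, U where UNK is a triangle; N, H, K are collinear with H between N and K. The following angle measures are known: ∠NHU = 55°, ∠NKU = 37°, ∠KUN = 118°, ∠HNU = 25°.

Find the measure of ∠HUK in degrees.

∠HUK = 18°

1. ∠KHU = 125°  [linear pair at H on NK]
2. ∠HKU = 37°  [H on ray KN]
3. ∠HUK = 18°  [△UHK]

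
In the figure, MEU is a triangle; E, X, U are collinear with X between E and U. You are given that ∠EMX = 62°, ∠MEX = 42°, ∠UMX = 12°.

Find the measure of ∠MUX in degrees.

∠MUX = 64°

1. ∠EXM = 76°  [△MEX]
2. ∠MXU = 104°  [linear pair at X on EU]
3. ∠MUX = 64°  [△MXU]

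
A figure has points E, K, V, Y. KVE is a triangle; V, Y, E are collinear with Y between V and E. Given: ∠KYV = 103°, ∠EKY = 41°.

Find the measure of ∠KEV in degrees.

∠KEV = 62°

1. ∠EYK = 77°  [linear pair at Y on VE]
2. ∠KEY = 62°  [△KYE]
3. ∠KEV = 62°  [Y on ray EV]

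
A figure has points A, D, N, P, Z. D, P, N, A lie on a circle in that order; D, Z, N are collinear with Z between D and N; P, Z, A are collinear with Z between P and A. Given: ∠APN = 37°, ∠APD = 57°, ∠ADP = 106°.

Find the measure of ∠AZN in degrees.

∠AZN = 54°

1. ∠ADN = 37°  [same arc NA]
2. ∠DAP = 17°  [△DPA]
3. ∠AZD = 126°  [△DZA]
4. ∠AZN = 54°  [linear pair at Z on DN]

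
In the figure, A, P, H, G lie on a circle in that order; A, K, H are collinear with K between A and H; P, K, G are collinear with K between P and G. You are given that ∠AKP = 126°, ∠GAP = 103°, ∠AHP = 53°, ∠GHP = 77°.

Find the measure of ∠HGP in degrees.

1. ∠HKP = 54°  [linear pair at K on AH]
2. ∠GPH = 73°  [△PKH]
3. ∠HGP = 30°  [△PHG]

∠HGP = 30°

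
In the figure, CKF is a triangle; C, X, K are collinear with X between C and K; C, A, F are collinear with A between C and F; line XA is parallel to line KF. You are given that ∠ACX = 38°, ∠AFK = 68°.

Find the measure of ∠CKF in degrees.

1. ∠FCK = 38°  [X on CK, A on CF]
2. ∠CFK = 68°  [A on ray FC]
3. ∠CKF = 74°  [△CKF]

∠CKF = 74°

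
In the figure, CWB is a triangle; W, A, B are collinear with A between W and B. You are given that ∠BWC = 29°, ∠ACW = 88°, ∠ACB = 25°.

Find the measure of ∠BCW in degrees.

∠BCW = 113°

1. ∠AWC = 29°  [A on ray WB]
2. ∠CAW = 63°  [△CWA]
3. ∠BAC = 117°  [linear pair at A on WB]
4. ∠ABC = 38°  [△CAB]
5. ∠CBW = 38°  [A on ray BW]
6. ∠BCW = 113°  [△CWB]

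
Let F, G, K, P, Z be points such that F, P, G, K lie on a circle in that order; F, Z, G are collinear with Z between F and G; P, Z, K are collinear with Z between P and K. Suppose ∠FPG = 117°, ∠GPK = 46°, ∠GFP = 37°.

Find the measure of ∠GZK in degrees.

1. ∠FKG = 63°  [cyclic FPGK, opposite ∠P+∠K]
2. ∠GFK = 46°  [same arc GK]
3. ∠GKP = 37°  [same arc PG]
4. ∠FGK = 71°  [△FGK]
5. ∠GZK = 72°  [△GZK]

∠GZK = 72°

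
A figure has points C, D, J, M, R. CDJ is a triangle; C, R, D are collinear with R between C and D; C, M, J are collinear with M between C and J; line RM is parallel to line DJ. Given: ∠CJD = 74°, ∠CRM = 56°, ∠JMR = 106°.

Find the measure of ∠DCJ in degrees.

1. ∠CMR = 74°  [RM∥DJ, corresponding at M]
2. ∠MCR = 50°  [△CRM]
3. ∠DCJ = 50°  [R on CD, M on CJ]

∠DCJ = 50°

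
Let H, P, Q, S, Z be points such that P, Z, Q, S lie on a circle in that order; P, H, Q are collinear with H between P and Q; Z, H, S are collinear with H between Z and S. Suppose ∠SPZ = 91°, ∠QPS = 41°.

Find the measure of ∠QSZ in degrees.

1. ∠SQZ = 89°  [cyclic PZQS, opposite ∠P+∠Q]
2. ∠QZS = 41°  [same arc QS]
3. ∠QSZ = 50°  [△ZQS]

∠QSZ = 50°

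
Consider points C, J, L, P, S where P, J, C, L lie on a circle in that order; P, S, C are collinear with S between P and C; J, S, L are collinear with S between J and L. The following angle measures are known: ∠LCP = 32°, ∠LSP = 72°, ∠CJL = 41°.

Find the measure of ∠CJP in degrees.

∠CJP = 73°

1. ∠CPL = 41°  [same arc CL]
2. ∠CLP = 107°  [△PCL]
3. ∠CJP = 73°  [cyclic PJCL, opposite ∠J+∠L]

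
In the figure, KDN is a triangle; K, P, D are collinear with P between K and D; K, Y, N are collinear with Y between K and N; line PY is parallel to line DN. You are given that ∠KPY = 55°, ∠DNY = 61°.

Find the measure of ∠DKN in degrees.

1. ∠KDN = 55°  [PY∥DN, corresponding at P]
2. ∠DNK = 61°  [Y on ray NK]
3. ∠DKN = 64°  [△KDN]

∠DKN = 64°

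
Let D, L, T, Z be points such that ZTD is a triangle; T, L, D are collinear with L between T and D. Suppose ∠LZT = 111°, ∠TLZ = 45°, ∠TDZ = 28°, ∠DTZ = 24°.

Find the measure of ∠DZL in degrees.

1. ∠DLZ = 135°  [linear pair at L on TD]
2. ∠LDZ = 28°  [L on ray DT]
3. ∠DZL = 17°  [△ZLD]

∠DZL = 17°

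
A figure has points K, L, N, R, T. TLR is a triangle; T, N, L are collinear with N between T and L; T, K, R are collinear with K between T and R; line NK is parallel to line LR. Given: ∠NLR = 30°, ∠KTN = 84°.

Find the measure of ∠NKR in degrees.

∠NKR = 114°

1. ∠RLT = 30°  [N on ray LT]
2. ∠LTR = 84°  [N on TL, K on TR]
3. ∠LRT = 66°  [△TLR]
4. ∠NKT = 66°  [NK∥LR, corresponding at K]
5. ∠NKR = 114°  [linear pair at K on TR]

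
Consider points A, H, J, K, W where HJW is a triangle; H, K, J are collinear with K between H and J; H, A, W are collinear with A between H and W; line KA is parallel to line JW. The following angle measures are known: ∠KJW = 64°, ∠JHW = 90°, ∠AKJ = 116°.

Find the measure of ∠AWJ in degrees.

1. ∠HJW = 64°  [K on ray JH]
2. ∠HWJ = 26°  [△HJW]
3. ∠AWJ = 26°  [A on ray WH]

∠AWJ = 26°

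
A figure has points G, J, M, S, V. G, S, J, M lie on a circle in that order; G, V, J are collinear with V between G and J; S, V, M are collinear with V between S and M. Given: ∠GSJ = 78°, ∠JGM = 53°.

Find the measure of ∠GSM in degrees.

1. ∠GMJ = 102°  [cyclic GSJM, opposite ∠S+∠M]
2. ∠GJM = 25°  [△GJM]
3. ∠GSM = 25°  [same arc GM]

∠GSM = 25°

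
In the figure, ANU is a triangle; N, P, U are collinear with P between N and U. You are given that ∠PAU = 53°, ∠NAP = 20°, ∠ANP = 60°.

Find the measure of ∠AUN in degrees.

1. ∠APN = 100°  [△ANP]
2. ∠APU = 80°  [linear pair at P on NU]
3. ∠AUP = 47°  [△APU]
4. ∠AUN = 47°  [P on ray UN]

∠AUN = 47°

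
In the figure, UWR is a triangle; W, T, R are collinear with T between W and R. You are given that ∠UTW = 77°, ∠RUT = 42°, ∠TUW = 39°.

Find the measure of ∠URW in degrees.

1. ∠RTU = 103°  [linear pair at T on WR]
2. ∠TRU = 35°  [△UTR]
3. ∠URW = 35°  [T on ray RW]

∠URW = 35°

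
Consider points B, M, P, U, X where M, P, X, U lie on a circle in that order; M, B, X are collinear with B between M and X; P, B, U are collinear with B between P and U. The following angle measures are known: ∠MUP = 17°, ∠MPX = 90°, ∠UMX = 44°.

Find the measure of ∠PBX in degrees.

∠PBX = 119°

1. ∠MXP = 17°  [same arc MP]
2. ∠UPX = 44°  [same arc XU]
3. ∠PBX = 119°  [△PBX]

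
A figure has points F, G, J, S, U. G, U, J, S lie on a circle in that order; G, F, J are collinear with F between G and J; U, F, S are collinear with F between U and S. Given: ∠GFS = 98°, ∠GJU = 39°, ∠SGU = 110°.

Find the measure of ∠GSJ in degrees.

1. ∠GSU = 39°  [same arc GU]
2. ∠GUS = 31°  [△GUS]
3. ∠JGS = 43°  [△GFS]
4. ∠GJS = 31°  [same arc GS]
5. ∠GSJ = 106°  [△GJS]

∠GSJ = 106°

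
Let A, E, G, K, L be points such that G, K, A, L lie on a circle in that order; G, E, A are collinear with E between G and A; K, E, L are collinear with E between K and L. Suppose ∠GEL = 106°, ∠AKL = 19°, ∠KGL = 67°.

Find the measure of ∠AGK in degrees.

1. ∠KAL = 113°  [cyclic GKAL, opposite ∠G+∠A]
2. ∠ALK = 48°  [△KAL]
3. ∠AGK = 48°  [same arc KA]

∠AGK = 48°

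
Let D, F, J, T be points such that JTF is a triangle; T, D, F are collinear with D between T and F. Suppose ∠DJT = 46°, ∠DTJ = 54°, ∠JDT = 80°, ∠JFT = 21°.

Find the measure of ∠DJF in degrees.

1. ∠FDJ = 100°  [linear pair at D on TF]
2. ∠DFJ = 21°  [D on ray FT]
3. ∠DJF = 59°  [△JDF]

∠DJF = 59°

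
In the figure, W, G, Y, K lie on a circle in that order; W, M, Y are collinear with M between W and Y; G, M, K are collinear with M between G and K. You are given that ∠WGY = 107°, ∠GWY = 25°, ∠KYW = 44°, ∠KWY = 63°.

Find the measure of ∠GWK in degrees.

1. ∠GYW = 48°  [△WGY]
2. ∠KGW = 44°  [same arc WK]
3. ∠GKW = 48°  [same arc WG]
4. ∠GWK = 88°  [△WGK]

∠GWK = 88°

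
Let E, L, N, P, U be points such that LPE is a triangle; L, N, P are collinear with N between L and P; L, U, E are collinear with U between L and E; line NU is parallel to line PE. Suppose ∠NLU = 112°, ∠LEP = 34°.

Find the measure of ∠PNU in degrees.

∠PNU = 146°

1. ∠ELP = 112°  [N on LP, U on LE]
2. ∠EPL = 34°  [△LPE]
3. ∠LNU = 34°  [NU∥PE, corresponding at N]
4. ∠PNU = 146°  [linear pair at N on LP]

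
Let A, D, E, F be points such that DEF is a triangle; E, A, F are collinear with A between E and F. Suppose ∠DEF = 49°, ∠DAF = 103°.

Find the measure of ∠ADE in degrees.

∠ADE = 54°

1. ∠AED = 49°  [A on ray EF]
2. ∠DAE = 77°  [linear pair at A on EF]
3. ∠ADE = 54°  [△DEA]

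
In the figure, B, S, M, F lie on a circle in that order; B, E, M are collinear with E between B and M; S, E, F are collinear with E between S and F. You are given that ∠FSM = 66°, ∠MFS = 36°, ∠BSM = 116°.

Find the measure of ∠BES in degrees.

∠BES = 94°

1. ∠MBS = 36°  [same arc SM]
2. ∠BMS = 28°  [△BSM]
3. ∠MES = 86°  [△SEM]
4. ∠BES = 94°  [linear pair at E on BM]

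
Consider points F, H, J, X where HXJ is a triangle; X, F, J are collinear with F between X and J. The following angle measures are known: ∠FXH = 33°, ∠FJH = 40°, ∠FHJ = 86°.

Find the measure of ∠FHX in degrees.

∠FHX = 21°

1. ∠HFJ = 54°  [△HFJ]
2. ∠HFX = 126°  [linear pair at F on XJ]
3. ∠FHX = 21°  [△HXF]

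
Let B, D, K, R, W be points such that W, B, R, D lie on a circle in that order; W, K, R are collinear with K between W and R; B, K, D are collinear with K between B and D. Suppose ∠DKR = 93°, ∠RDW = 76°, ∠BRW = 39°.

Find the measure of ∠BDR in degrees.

1. ∠RBW = 104°  [cyclic WBRD, opposite ∠B+∠D]
2. ∠BWR = 37°  [△WBR]
3. ∠BDR = 37°  [same arc BR]

∠BDR = 37°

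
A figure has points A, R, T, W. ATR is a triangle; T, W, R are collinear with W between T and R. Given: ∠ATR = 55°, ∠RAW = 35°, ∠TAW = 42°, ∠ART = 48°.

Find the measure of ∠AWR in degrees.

∠AWR = 97°

1. ∠ATW = 55°  [W on ray TR]
2. ∠AWT = 83°  [△ATW]
3. ∠AWR = 97°  [linear pair at W on TR]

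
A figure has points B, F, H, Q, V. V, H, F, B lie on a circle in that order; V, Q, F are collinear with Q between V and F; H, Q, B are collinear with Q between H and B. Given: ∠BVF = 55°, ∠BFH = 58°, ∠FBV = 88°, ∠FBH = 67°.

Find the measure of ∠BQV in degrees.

1. ∠BFV = 37°  [△VFB]
2. ∠BQF = 76°  [△FQB]
3. ∠BQV = 104°  [linear pair at Q on VF]

∠BQV = 104°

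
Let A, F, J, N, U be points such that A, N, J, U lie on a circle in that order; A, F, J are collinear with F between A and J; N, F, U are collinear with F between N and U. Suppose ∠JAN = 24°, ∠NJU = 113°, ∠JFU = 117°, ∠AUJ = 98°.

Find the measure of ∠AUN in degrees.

1. ∠JUN = 24°  [same arc NJ]
2. ∠AFU = 63°  [linear pair at F on AJ]
3. ∠AJU = 39°  [△JFU]
4. ∠JAU = 43°  [△AJU]
5. ∠AUN = 74°  [△AFU]

∠AUN = 74°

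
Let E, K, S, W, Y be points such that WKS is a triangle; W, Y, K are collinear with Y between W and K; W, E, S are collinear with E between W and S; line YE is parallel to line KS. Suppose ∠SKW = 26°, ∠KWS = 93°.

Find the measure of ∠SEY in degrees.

1. ∠KSW = 61°  [△WKS]
2. ∠WEY = 61°  [YE∥KS, corresponding at E]
3. ∠SEY = 119°  [linear pair at E on WS]

∠SEY = 119°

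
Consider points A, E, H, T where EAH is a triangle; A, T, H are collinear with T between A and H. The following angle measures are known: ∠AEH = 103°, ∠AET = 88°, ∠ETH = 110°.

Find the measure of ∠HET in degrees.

1. ∠ATE = 70°  [linear pair at T on AH]
2. ∠EAT = 22°  [△EAT]
3. ∠EAH = 22°  [T on ray AH]
4. ∠AHE = 55°  [△EAH]
5. ∠EHT = 55°  [T on ray HA]
6. ∠HET = 15°  [△ETH]

∠HET = 15°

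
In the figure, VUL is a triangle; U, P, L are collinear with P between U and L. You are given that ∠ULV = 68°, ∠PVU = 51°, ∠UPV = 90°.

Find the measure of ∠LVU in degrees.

1. ∠PUV = 39°  [△VUP]
2. ∠LUV = 39°  [P on ray UL]
3. ∠LVU = 73°  [△VUL]

∠LVU = 73°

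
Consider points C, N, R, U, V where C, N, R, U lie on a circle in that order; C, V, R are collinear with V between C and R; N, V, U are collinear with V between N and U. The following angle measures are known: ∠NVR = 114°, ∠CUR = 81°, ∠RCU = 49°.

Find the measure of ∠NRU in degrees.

1. ∠CVU = 114°  [vertical angles at V]
2. ∠CRU = 50°  [△CRU]
3. ∠RNU = 49°  [same arc RU]
4. ∠RVU = 66°  [linear pair at V on CR]
5. ∠NUR = 64°  [△RVU]
6. ∠NRU = 67°  [△NRU]

∠NRU = 67°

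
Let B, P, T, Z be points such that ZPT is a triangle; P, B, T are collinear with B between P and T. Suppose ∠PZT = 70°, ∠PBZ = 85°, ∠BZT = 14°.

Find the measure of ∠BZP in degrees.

∠BZP = 56°

1. ∠TBZ = 95°  [linear pair at B on PT]
2. ∠BTZ = 71°  [△ZBT]
3. ∠PTZ = 71°  [B on ray TP]
4. ∠TPZ = 39°  [△ZPT]
5. ∠BPZ = 39°  [B on ray PT]
6. ∠BZP = 56°  [△ZPB]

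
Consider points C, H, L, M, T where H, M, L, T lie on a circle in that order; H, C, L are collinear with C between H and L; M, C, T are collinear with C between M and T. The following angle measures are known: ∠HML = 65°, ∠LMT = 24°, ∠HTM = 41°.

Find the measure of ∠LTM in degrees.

1. ∠HTL = 115°  [cyclic HMLT, opposite ∠M+∠T]
2. ∠LHT = 24°  [same arc LT]
3. ∠HCT = 115°  [△HCT]
4. ∠HLT = 41°  [△HLT]
5. ∠LCT = 65°  [linear pair at C on HL]
6. ∠LTM = 74°  [△LCT]

∠LTM = 74°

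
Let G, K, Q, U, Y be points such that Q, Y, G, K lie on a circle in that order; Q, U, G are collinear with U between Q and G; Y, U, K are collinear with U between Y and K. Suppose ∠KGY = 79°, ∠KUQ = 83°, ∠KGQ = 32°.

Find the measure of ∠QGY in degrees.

∠QGY = 47°

1. ∠KQY = 101°  [cyclic QYGK, opposite ∠Q+∠G]
2. ∠KYQ = 32°  [same arc QK]
3. ∠QKY = 47°  [△QYK]
4. ∠QGY = 47°  [same arc QY]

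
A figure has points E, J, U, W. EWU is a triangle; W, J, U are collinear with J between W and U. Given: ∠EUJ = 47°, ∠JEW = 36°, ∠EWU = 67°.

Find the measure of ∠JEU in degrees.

∠JEU = 30°

1. ∠EWJ = 67°  [J on ray WU]
2. ∠EJW = 77°  [△EWJ]
3. ∠EJU = 103°  [linear pair at J on WU]
4. ∠JEU = 30°  [△EJU]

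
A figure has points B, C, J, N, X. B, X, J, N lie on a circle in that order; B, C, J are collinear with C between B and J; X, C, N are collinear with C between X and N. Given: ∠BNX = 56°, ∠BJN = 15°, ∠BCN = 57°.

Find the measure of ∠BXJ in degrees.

1. ∠JBN = 67°  [△BCN]
2. ∠BNJ = 98°  [△BJN]
3. ∠BXJ = 82°  [cyclic BXJN, opposite ∠X+∠N]

∠BXJ = 82°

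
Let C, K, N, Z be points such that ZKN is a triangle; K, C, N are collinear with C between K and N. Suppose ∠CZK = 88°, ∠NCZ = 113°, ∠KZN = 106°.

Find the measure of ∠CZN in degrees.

∠CZN = 18°

1. ∠KCZ = 67°  [linear pair at C on KN]
2. ∠CKZ = 25°  [△ZKC]
3. ∠NKZ = 25°  [C on ray KN]
4. ∠KNZ = 49°  [△ZKN]
5. ∠CNZ = 49°  [C on ray NK]
6. ∠CZN = 18°  [△ZCN]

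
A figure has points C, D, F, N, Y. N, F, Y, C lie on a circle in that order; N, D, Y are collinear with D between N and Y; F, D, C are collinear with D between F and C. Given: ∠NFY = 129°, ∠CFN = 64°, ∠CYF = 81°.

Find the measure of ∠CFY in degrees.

1. ∠NCY = 51°  [cyclic NFYC, opposite ∠F+∠C]
2. ∠CYN = 64°  [same arc NC]
3. ∠CNY = 65°  [△NYC]
4. ∠CFY = 65°  [same arc YC]

∠CFY = 65°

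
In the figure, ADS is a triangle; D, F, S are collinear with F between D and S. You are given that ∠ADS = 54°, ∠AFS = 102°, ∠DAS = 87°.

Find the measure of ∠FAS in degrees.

1. ∠ASD = 39°  [△ADS]
2. ∠ASF = 39°  [F on ray SD]
3. ∠FAS = 39°  [△AFS]

∠FAS = 39°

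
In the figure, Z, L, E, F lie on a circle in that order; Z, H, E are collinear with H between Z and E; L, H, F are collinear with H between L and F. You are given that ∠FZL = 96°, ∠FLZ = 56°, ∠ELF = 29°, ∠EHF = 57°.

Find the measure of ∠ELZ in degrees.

1. ∠FEL = 84°  [cyclic ZLEF, opposite ∠Z+∠E]
2. ∠LFZ = 28°  [△ZLF]
3. ∠EFL = 67°  [△LEF]
4. ∠LEZ = 28°  [same arc ZL]
5. ∠EZL = 67°  [same arc LE]
6. ∠ELZ = 85°  [△ZLE]

∠ELZ = 85°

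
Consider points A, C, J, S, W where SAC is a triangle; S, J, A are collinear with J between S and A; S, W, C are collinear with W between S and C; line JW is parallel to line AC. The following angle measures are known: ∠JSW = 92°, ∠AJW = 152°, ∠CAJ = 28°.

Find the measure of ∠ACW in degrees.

∠ACW = 60°

1. ∠ASC = 92°  [J on SA, W on SC]
2. ∠CAS = 28°  [J on ray AS]
3. ∠ACS = 60°  [△SAC]
4. ∠ACW = 60°  [W on ray CS]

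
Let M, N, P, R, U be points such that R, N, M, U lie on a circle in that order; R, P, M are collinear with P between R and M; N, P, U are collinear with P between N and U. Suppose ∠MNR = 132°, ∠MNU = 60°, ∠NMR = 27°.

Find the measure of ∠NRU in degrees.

∠NRU = 81°

1. ∠MUR = 48°  [cyclic RNMU, opposite ∠N+∠U]
2. ∠MRU = 60°  [same arc MU]
3. ∠NUR = 27°  [same arc RN]
4. ∠RMU = 72°  [△RMU]
5. ∠RNU = 72°  [same arc RU]
6. ∠NRU = 81°  [△RNU]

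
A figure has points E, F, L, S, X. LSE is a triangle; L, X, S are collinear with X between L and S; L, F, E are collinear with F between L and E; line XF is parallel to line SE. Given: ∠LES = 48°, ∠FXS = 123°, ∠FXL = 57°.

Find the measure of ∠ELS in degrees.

∠ELS = 75°

1. ∠LFX = 48°  [XF∥SE, corresponding at F]
2. ∠FLX = 75°  [△LXF]
3. ∠ELS = 75°  [X on LS, F on LE]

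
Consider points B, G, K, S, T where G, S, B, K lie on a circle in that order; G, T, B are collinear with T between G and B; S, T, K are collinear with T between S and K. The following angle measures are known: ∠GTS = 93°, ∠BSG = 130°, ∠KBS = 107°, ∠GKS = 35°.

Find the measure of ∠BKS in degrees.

∠BKS = 15°

1. ∠BTS = 87°  [linear pair at T on GB]
2. ∠GBS = 35°  [same arc GS]
3. ∠BSK = 58°  [△STB]
4. ∠BKS = 15°  [△SBK]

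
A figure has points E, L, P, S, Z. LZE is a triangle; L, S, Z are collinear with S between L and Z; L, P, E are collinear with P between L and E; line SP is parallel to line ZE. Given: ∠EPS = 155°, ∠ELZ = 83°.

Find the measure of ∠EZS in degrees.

∠EZS = 72°

1. ∠LPS = 25°  [linear pair at P on LE]
2. ∠PLS = 83°  [S on LZ, P on LE]
3. ∠LSP = 72°  [△LSP]
4. ∠PSZ = 108°  [linear pair at S on LZ]
5. ∠EZS = 72°  [SP∥ZE, co-interior at Z–S]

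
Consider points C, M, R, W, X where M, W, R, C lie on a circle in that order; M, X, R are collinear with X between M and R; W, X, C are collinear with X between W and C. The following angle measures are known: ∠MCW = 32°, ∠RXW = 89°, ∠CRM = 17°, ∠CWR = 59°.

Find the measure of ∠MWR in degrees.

1. ∠MRW = 32°  [same arc MW]
2. ∠MXW = 91°  [linear pair at X on MR]
3. ∠CWM = 17°  [same arc MC]
4. ∠RMW = 72°  [△MXW]
5. ∠MWR = 76°  [△MWR]

∠MWR = 76°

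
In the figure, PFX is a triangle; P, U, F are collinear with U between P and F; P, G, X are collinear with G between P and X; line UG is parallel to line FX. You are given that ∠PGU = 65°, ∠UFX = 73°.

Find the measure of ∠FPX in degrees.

∠FPX = 42°

1. ∠FXP = 65°  [UG∥FX, corresponding at G]
2. ∠PFX = 73°  [U on ray FP]
3. ∠FPX = 42°  [△PFX]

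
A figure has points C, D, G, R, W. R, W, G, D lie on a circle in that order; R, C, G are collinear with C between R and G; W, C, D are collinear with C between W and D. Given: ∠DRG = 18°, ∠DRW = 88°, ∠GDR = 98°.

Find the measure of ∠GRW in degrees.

∠GRW = 70°

1. ∠DWG = 18°  [same arc GD]
2. ∠DGW = 92°  [cyclic RWGD, opposite ∠R+∠G]
3. ∠GDW = 70°  [△WGD]
4. ∠GRW = 70°  [same arc WG]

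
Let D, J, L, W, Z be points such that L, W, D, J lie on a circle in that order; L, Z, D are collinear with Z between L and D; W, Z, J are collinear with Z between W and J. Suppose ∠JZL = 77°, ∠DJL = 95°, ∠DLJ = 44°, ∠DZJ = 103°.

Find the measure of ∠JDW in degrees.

1. ∠JDL = 41°  [△LDJ]
2. ∠DWJ = 44°  [same arc DJ]
3. ∠DJW = 36°  [△DZJ]
4. ∠JDW = 100°  [△WDJ]

∠JDW = 100°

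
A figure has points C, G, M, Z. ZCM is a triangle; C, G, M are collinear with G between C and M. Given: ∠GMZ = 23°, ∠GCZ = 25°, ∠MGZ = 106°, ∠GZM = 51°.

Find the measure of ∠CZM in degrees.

1. ∠CMZ = 23°  [G on ray MC]
2. ∠MCZ = 25°  [G on ray CM]
3. ∠CZM = 132°  [△ZCM]

∠CZM = 132°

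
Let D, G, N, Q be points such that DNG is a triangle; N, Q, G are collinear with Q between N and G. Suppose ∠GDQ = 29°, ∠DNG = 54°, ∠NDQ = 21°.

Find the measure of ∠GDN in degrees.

∠GDN = 50°

1. ∠DNQ = 54°  [Q on ray NG]
2. ∠DQN = 105°  [△DNQ]
3. ∠DQG = 75°  [linear pair at Q on NG]
4. ∠DGQ = 76°  [△DQG]
5. ∠DGN = 76°  [Q on ray GN]
6. ∠GDN = 50°  [△DNG]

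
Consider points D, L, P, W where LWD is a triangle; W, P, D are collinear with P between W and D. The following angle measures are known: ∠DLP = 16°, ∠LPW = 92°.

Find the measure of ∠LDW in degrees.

1. ∠DPL = 88°  [linear pair at P on WD]
2. ∠LDP = 76°  [△LPD]
3. ∠LDW = 76°  [P on ray DW]

∠LDW = 76°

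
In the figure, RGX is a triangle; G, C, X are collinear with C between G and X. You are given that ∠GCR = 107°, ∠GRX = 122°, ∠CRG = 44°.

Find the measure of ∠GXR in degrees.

1. ∠CGR = 29°  [△RGC]
2. ∠RGX = 29°  [C on ray GX]
3. ∠GXR = 29°  [△RGX]

∠GXR = 29°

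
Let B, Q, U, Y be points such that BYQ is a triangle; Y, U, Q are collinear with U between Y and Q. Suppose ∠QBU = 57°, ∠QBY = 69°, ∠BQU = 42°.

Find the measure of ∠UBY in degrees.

∠UBY = 12°

1. ∠BUQ = 81°  [△BUQ]
2. ∠BQY = 42°  [U on ray QY]
3. ∠BUY = 99°  [linear pair at U on YQ]
4. ∠BYQ = 69°  [△BYQ]
5. ∠BYU = 69°  [U on ray YQ]
6. ∠UBY = 12°  [△BYU]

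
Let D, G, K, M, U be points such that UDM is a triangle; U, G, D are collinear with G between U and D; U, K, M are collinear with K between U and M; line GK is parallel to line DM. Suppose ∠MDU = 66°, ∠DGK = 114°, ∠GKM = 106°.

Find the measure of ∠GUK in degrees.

1. ∠KGU = 66°  [GK∥DM, corresponding at G]
2. ∠GKU = 74°  [linear pair at K on UM]
3. ∠GUK = 40°  [△UGK]

∠GUK = 40°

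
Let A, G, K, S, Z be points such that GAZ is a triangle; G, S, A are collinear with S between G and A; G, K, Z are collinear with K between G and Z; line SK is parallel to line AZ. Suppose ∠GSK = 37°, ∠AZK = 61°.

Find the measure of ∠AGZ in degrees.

1. ∠GAZ = 37°  [SK∥AZ, corresponding at S]
2. ∠AZG = 61°  [K on ray ZG]
3. ∠AGZ = 82°  [△GAZ]

∠AGZ = 82°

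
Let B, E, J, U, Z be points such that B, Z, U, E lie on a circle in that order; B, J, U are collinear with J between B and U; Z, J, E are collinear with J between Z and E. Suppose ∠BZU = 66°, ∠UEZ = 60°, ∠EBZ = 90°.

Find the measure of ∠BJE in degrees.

1. ∠UBZ = 60°  [same arc ZU]
2. ∠EUZ = 90°  [cyclic BZUE, opposite ∠B+∠U]
3. ∠BUZ = 54°  [△BZU]
4. ∠EZU = 30°  [△ZUE]
5. ∠BEZ = 54°  [same arc BZ]
6. ∠EBU = 30°  [same arc UE]
7. ∠BJE = 96°  [△BJE]

∠BJE = 96°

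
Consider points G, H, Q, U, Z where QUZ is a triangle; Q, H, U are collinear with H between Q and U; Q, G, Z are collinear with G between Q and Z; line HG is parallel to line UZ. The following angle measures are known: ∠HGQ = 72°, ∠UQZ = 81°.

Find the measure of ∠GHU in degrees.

∠GHU = 153°

1. ∠QZU = 72°  [HG∥UZ, corresponding at G]
2. ∠QUZ = 27°  [△QUZ]
3. ∠GHQ = 27°  [HG∥UZ, corresponding at H]
4. ∠GHU = 153°  [linear pair at H on QU]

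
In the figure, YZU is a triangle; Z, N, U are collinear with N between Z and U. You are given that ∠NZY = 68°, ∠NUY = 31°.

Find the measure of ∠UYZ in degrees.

∠UYZ = 81°

1. ∠UZY = 68°  [N on ray ZU]
2. ∠YUZ = 31°  [N on ray UZ]
3. ∠UYZ = 81°  [△YZU]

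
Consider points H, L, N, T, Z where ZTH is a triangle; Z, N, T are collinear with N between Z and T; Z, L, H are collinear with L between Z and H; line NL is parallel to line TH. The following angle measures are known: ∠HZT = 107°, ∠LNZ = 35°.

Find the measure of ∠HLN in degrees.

∠HLN = 142°

1. ∠LZN = 107°  [N on ZT, L on ZH]
2. ∠NLZ = 38°  [△ZNL]
3. ∠HLN = 142°  [linear pair at L on ZH]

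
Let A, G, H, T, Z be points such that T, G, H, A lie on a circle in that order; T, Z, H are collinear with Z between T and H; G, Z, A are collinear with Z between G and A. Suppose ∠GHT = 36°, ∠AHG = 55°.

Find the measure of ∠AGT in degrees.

1. ∠GAT = 36°  [same arc TG]
2. ∠ATG = 125°  [cyclic TGHA, opposite ∠T+∠H]
3. ∠AGT = 19°  [△TGA]

∠AGT = 19°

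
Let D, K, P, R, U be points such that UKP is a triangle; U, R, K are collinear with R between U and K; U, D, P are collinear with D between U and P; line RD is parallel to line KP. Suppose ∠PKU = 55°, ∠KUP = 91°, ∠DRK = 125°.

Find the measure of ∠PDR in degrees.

∠PDR = 146°

1. ∠KPU = 34°  [△UKP]
2. ∠RDU = 34°  [RD∥KP, corresponding at D]
3. ∠PDR = 146°  [linear pair at D on UP]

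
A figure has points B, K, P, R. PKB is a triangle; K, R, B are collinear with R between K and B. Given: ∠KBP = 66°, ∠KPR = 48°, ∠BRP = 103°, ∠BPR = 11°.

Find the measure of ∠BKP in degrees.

1. ∠KRP = 77°  [linear pair at R on KB]
2. ∠PKR = 55°  [△PKR]
3. ∠BKP = 55°  [R on ray KB]

∠BKP = 55°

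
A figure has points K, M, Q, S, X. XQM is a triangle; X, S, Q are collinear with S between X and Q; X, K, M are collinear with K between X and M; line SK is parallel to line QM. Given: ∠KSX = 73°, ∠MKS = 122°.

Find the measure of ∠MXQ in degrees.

∠MXQ = 49°

1. ∠SKX = 58°  [linear pair at K on XM]
2. ∠KXS = 49°  [△XSK]
3. ∠MXQ = 49°  [S on XQ, K on XM]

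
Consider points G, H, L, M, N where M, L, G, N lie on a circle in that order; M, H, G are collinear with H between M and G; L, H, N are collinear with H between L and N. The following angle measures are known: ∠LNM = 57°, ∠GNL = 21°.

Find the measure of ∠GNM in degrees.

1. ∠LGM = 57°  [same arc ML]
2. ∠GML = 21°  [same arc LG]
3. ∠GLM = 102°  [△MLG]
4. ∠GNM = 78°  [cyclic MLGN, opposite ∠L+∠N]

∠GNM = 78°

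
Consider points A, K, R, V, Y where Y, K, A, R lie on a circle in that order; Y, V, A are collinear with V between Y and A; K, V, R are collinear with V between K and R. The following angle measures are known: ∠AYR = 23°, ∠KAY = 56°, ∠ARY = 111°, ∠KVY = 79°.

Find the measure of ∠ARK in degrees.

∠ARK = 55°

1. ∠RAY = 46°  [△YAR]
2. ∠AVR = 79°  [vertical angles at V]
3. ∠ARK = 55°  [△AVR]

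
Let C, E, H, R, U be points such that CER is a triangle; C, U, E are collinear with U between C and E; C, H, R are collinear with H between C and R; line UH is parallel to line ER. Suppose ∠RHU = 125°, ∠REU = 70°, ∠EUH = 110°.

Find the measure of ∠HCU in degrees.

1. ∠CHU = 55°  [linear pair at H on CR]
2. ∠CUH = 70°  [linear pair at U on CE]
3. ∠HCU = 55°  [△CUH]

∠HCU = 55°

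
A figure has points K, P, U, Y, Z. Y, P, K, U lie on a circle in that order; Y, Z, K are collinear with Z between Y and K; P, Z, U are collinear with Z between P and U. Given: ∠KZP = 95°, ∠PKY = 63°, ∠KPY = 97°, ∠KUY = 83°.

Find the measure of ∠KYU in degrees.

∠KYU = 22°

1. ∠UZY = 95°  [vertical angles at Z]
2. ∠PUY = 63°  [same arc YP]
3. ∠KYU = 22°  [△YZU]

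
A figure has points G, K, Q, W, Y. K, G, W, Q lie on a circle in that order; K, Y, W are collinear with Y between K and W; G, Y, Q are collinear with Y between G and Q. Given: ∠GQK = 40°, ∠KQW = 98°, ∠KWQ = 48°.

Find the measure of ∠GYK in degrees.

∠GYK = 74°

1. ∠GWK = 40°  [same arc KG]
2. ∠KGW = 82°  [cyclic KGWQ, opposite ∠G+∠Q]
3. ∠KGQ = 48°  [same arc KQ]
4. ∠GKW = 58°  [△KGW]
5. ∠GYK = 74°  [△KYG]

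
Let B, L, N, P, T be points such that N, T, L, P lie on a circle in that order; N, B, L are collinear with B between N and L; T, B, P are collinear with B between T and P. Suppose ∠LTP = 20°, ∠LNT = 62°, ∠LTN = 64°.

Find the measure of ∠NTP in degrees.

∠NTP = 44°

1. ∠LNP = 20°  [same arc LP]
2. ∠LPN = 116°  [cyclic NTLP, opposite ∠T+∠P]
3. ∠NLP = 44°  [△NLP]
4. ∠NTP = 44°  [same arc NP]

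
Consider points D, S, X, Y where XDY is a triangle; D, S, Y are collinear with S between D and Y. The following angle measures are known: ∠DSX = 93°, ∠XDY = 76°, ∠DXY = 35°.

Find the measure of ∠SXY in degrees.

1. ∠XSY = 87°  [linear pair at S on DY]
2. ∠DYX = 69°  [△XDY]
3. ∠SYX = 69°  [S on ray YD]
4. ∠SXY = 24°  [△XSY]

∠SXY = 24°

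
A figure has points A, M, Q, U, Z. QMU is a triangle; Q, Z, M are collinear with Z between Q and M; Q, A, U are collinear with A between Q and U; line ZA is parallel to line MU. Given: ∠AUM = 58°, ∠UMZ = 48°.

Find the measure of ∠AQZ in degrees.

1. ∠MUQ = 58°  [A on ray UQ]
2. ∠QMU = 48°  [Z on ray MQ]
3. ∠MQU = 74°  [△QMU]
4. ∠AQZ = 74°  [Z on QM, A on QU]

∠AQZ = 74°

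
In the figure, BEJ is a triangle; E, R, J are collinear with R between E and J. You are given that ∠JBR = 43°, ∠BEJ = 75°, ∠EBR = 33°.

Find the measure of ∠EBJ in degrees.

∠EBJ = 76°

1. ∠BER = 75°  [R on ray EJ]
2. ∠BRE = 72°  [△BER]
3. ∠BRJ = 108°  [linear pair at R on EJ]
4. ∠BJR = 29°  [△BRJ]
5. ∠BJE = 29°  [R on ray JE]
6. ∠EBJ = 76°  [△BEJ]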